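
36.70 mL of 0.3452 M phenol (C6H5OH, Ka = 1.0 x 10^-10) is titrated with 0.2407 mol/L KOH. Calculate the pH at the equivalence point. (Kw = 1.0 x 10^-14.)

11.58

n(C6H5OH) = 0.3452 x 0.03670 = 0.01267 mol; V(KOH) at equivalence = 0.01267/0.2407 = 0.05263 L.
At equivalence all the acid is converted to C6H5O-; total volume = 0.03670 + 0.05263 = 0.08933 L, so [C6H5O-] = 0.01267/0.08933 = 0.1418 M.
Kb = Kw/Ka = 1.0e-14 / 1.0 x 10^-10 = 0.000100.
[OH^-] = sqrt(Kb x [C6H5O-]) = sqrt(0.000100 x 0.1418) = 0.00377 M.
pOH = 2.42, so pH = 14.00 - 2.42 = 11.58.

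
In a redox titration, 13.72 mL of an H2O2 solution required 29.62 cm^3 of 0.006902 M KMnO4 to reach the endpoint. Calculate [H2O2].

0.0373 M

n(KMnO4) = 0.006902 x 0.02962 = 0.0002044 mol.
From the balanced equation, 2 mol KMnO4 reacts with 5 mol H2O2, so n(H2O2) = 0.0002044 x 5/2 = 0.0005111 mol.
[H2O2] = 0.0005111 / 0.01372 L = 0.0373 M.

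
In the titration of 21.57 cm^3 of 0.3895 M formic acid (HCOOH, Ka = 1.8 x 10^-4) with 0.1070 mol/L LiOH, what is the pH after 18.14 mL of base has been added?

3.22

Initial n(HCOOH) = 0.3895 x 0.02157 = 0.008402 mol.
n(LiOH) added = 0.1070 x 0.01814 = 0.001941 mol, converting that many moles of HCOOH to HCOO-.
Remaining n(HCOOH) = 0.006461 mol; n(HCOO-) = 0.001941 mol.
By Henderson-Hasselbalch, pH = pKa + log([A^-]/[HA]) = 3.74 + log(0.001941/0.006461) = 3.74 + (-0.52) = 3.22.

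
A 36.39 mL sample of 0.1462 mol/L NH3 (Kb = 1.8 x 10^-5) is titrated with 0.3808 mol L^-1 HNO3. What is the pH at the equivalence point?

5.12

n(NH3) = 0.1462 x 0.03639 = 0.005320 mol; V(HNO3) at equivalence = 0.005320/0.3808 = 0.01397 L.
At equivalence the base is fully converted to NH4+; total volume = 0.05036 L, so [NH4+] = 0.005320/0.05036 = 0.1056 M.
Ka(NH4+) = Kw/Kb = 1.0e-14 / 1.8 x 10^-5 = 5.56e-10.
[H^+] = sqrt(Ka x [NH4+]) = sqrt(5.56e-10 x 0.1056) = 7.66e-6 M.
pH = -log(7.66e-6) = 5.12.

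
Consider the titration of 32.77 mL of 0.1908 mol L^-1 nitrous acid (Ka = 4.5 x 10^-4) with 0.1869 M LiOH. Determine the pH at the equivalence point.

n(HNO2) = 0.1908 x 0.03277 = 0.006253 mol; V(LiOH) at equivalence = 0.006253/0.1869 = 0.03345 L.
At equivalence all the acid is converted to NO2-; total volume = 0.03277 + 0.03345 = 0.06622 L, so [NO2-] = 0.006253/0.06622 = 0.09441 M.
Kb = Kw/Ka = 1.0e-14 / 4.5 x 10^-4 = 2.22e-11.
[OH^-] = sqrt(Kb x [NO2-]) = sqrt(2.22e-11 x 0.09441) = 1.45e-6 M.
pOH = 5.84, so pH = 14.00 - 5.84 = 8.16.

8.16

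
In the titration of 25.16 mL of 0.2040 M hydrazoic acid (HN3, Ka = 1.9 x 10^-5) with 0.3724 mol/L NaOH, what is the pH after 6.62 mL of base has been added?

4.69

Initial n(HN3) = 0.2040 x 0.02516 = 0.005133 mol.
n(NaOH) added = 0.3724 x 0.006620 = 0.002465 mol, converting that many moles of HN3 to N3-.
Remaining n(HN3) = 0.002667 mol; n(N3-) = 0.002465 mol.
By Henderson-Hasselbalch, pH = pKa + log([A^-]/[HA]) = 4.72 + log(0.002465/0.002667) = 4.72 + (-0.03) = 4.69.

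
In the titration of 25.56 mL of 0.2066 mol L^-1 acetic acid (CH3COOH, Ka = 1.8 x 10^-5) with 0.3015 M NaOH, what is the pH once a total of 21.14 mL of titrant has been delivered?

n(acid) = 0.2066 x 0.02556 = 0.005281 mol; n(NaOH) added = 0.3015 x 0.02114 = 0.006374 mol.
Base is in excess by 0.006374 - 0.005281 = 0.001093 mol in a total volume of 0.04670 L.
[OH^-] = 0.001093/0.04670 = 0.02341 M, so pOH = 1.63 and pH = 14.00 - 1.63 = 12.37.

12.37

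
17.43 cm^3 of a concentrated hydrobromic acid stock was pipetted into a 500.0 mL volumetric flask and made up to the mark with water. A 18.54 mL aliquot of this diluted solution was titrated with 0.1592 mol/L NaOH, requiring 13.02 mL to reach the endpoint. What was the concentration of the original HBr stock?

n(NaOH) = 0.1592 x 0.01302 = 0.002073 mol.
n(HBr) in the aliquot = 0.002073 mol.
[diluted HBr] = 0.002073 / 0.01854 = 0.1118 M.
Dilution factor = 500.0/17.43 = 28.69, so [stock] = 0.1118 x 28.69 = 3.21 M.

3.21 M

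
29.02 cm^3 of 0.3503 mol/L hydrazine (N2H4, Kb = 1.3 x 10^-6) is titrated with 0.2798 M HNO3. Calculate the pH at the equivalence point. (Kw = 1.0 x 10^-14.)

4.46

n(N2H4) = 0.3503 x 0.02902 = 0.01017 mol; V(HNO3) at equivalence = 0.01017/0.2798 = 0.03633 L.
At equivalence the base is fully converted to N2H5+; total volume = 0.06535 L, so [N2H5+] = 0.01017/0.06535 = 0.1556 M.
Ka(N2H5+) = Kw/Kb = 1.0e-14 / 1.3 x 10^-6 = 7.69e-9.
[H^+] = sqrt(Ka x [N2H5+]) = sqrt(7.69e-9 x 0.1556) = 3.46e-5 M.
pH = -log(3.46e-5) = 4.46.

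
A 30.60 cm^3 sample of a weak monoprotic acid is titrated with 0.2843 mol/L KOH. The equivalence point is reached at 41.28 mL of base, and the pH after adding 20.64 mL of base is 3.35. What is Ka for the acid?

20.64 mL is half of the equivalence volume, so this is the half-equivalence point where [HA] = [A^-].
At half-equivalence pH = pKa, so pKa = 3.35.
Ka = 10^(-3.35) = 4.5 x 10^-4.

4.5 x 10^-4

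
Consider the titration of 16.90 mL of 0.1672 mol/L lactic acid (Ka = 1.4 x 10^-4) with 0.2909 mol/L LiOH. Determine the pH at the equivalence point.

n(HC3H5O3) = 0.1672 x 0.01690 = 0.002826 mol; V(LiOH) at equivalence = 0.002826/0.2909 = 0.009714 L.
At equivalence all the acid is converted to C3H5O3-; total volume = 0.01690 + 0.009714 = 0.02661 L, so [C3H5O3-] = 0.002826/0.02661 = 0.1062 M.
Kb = Kw/Ka = 1.0e-14 / 1.4 x 10^-4 = 7.14e-11.
[OH^-] = sqrt(Kb x [C3H5O3-]) = sqrt(7.14e-11 x 0.1062) = 2.75e-6 M.
pOH = 5.56, so pH = 14.00 - 5.56 = 8.44.

8.44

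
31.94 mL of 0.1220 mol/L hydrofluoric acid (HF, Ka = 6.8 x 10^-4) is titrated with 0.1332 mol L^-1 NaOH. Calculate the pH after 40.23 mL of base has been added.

12.31

n(acid) = 0.1220 x 0.03194 = 0.003897 mol; n(NaOH) added = 0.1332 x 0.04023 = 0.005359 mol.
Base is in excess by 0.005359 - 0.003897 = 0.001462 mol in a total volume of 0.07217 L.
[OH^-] = 0.001462/0.07217 = 0.02026 M, so pOH = 1.69 and pH = 14.00 - 1.69 = 12.31.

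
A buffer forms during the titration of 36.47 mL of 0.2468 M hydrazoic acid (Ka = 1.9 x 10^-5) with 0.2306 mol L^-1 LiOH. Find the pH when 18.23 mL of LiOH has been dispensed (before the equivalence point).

4.66

Initial n(HN3) = 0.2468 x 0.03647 = 0.009001 mol.
n(LiOH) added = 0.2306 x 0.01823 = 0.004204 mol, converting that many moles of HN3 to N3-.
Remaining n(HN3) = 0.004797 mol; n(N3-) = 0.004204 mol.
By Henderson-Hasselbalch, pH = pKa + log([A^-]/[HA]) = 4.72 + log(0.004204/0.004797) = 4.72 + (-0.06) = 4.66.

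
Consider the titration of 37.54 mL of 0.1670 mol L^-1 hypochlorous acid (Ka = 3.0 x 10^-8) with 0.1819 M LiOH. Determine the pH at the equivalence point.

10.23

n(HClO) = 0.1670 x 0.03754 = 0.006269 mol; V(LiOH) at equivalence = 0.006269/0.1819 = 0.03446 L.
At equivalence all the acid is converted to ClO-; total volume = 0.03754 + 0.03446 = 0.07200 L, so [ClO-] = 0.006269/0.07200 = 0.08707 M.
Kb = Kw/Ka = 1.0e-14 / 3.0 x 10^-8 = 3.33e-7.
[OH^-] = sqrt(Kb x [ClO-]) = sqrt(3.33e-7 x 0.08707) = 0.000170 M.
pOH = 3.77, so pH = 14.00 - 3.77 = 10.23.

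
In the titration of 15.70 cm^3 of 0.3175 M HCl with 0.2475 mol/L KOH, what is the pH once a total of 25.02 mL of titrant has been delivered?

n(acid) = 0.3175 x 0.01570 = 0.004985 mol; n(KOH) added = 0.2475 x 0.02502 = 0.006192 mol.
Base is in excess by 0.006192 - 0.004985 = 0.001208 mol in a total volume of 0.04072 L.
[OH^-] = 0.001208/0.04072 = 0.02966 M, so pOH = 1.53 and pH = 14.00 - 1.53 = 12.47.

12.47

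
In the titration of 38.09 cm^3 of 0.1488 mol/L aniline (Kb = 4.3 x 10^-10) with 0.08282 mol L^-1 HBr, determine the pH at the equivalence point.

n(C6H5NH2) = 0.1488 x 0.03809 = 0.005668 mol; V(HBr) at equivalence = 0.005668/0.08282 = 0.06844 L.
At equivalence the base is fully converted to C6H5NH3+; total volume = 0.1065 L, so [C6H5NH3+] = 0.005668/0.1065 = 0.05321 M.
Ka(C6H5NH3+) = Kw/Kb = 1.0e-14 / 4.3 x 10^-10 = 2.33e-5.
[H^+] = sqrt(Ka x [C6H5NH3+]) = sqrt(2.33e-5 x 0.05321) = 0.00111 M.
pH = -log(0.00111) = 2.95.

2.95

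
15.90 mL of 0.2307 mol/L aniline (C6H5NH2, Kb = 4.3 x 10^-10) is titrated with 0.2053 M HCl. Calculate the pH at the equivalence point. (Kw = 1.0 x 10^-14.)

2.80

n(C6H5NH2) = 0.2307 x 0.01590 = 0.003668 mol; V(HCl) at equivalence = 0.003668/0.2053 = 0.01787 L.
At equivalence the base is fully converted to C6H5NH3+; total volume = 0.03377 L, so [C6H5NH3+] = 0.003668/0.03377 = 0.1086 M.
Ka(C6H5NH3+) = Kw/Kb = 1.0e-14 / 4.3 x 10^-10 = 2.33e-5.
[H^+] = sqrt(Ka x [C6H5NH3+]) = sqrt(2.33e-5 x 0.1086) = 0.00159 M.
pH = -log(0.00159) = 2.80.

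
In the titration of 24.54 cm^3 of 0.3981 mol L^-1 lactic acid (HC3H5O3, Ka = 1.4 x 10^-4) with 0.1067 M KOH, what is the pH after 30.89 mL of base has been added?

Initial n(HC3H5O3) = 0.3981 x 0.02454 = 0.009769 mol.
n(KOH) added = 0.1067 x 0.03089 = 0.003296 mol, converting that many moles of HC3H5O3 to C3H5O3-.
Remaining n(HC3H5O3) = 0.006473 mol; n(C3H5O3-) = 0.003296 mol.
By Henderson-Hasselbalch, pH = pKa + log([A^-]/[HA]) = 3.85 + log(0.003296/0.006473) = 3.85 + (-0.29) = 3.56.

3.56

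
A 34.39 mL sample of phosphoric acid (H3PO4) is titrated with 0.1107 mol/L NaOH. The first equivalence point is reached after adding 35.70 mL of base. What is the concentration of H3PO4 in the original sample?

0.115 M

n(NaOH) = 0.1107 x 0.03570 = 0.003952 mol.
At the first equivalence point, 1 mol OH^- react per mol H3PO4, so n(H3PO4) = 0.003952 / 1 = 0.003952 mol.
[H3PO4] = 0.003952 / 0.03439 L = 0.115 M.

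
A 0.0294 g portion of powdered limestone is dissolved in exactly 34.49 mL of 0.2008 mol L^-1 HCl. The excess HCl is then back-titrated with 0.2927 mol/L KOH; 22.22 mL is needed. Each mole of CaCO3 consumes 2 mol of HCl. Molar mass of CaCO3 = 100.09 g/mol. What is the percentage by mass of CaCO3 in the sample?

71.8%

Total n(HCl) added = 0.2008 x 0.03449 = 0.006926 mol.
n(KOH) used = 0.2927 x 0.02222 = 0.006504 mol, which equals the excess n(HCl).
So n(HCl) consumed by the sample = 0.006926 - 0.006504 = 0.0004218 mol.
n(CaCO3) = 0.0004218 / 2 = 0.0002109 mol.
mass CaCO3 = 0.0002109 x 100.09 = 0.02111 g, so %CaCO3 = 0.02111/0.0294 x 100 = 71.8%.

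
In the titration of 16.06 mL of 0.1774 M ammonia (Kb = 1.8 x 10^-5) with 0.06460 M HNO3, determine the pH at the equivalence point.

n(NH3) = 0.1774 x 0.01606 = 0.002849 mol; V(HNO3) at equivalence = 0.002849/0.06460 = 0.04410 L.
At equivalence the base is fully converted to NH4+; total volume = 0.06016 L, so [NH4+] = 0.002849/0.06016 = 0.04736 M.
Ka(NH4+) = Kw/Kb = 1.0e-14 / 1.8 x 10^-5 = 5.56e-10.
[H^+] = sqrt(Ka x [NH4+]) = sqrt(5.56e-10 x 0.04736) = 5.13e-6 M.
pH = -log(5.13e-6) = 5.29.

5.29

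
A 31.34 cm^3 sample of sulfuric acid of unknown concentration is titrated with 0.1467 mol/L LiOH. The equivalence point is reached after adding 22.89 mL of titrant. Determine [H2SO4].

n(LiOH) delivered = 0.1467 x 0.02289 = 0.003358 mol.
The reaction is 1 H2SO4 + 2 LiOH, so n(H2SO4) = 0.003358 x 1/2 = 0.001679 mol.
[H2SO4] = 0.001679 mol / 0.03134 L = 0.0536 M.

0.0536 M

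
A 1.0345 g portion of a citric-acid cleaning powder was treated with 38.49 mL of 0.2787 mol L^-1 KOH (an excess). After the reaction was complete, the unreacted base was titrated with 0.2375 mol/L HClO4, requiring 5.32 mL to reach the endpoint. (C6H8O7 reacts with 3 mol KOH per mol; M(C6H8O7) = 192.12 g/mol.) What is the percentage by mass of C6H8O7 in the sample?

58.6%

Total n(KOH) added = 0.2787 x 0.03849 = 0.01073 mol.
n(HClO4) used = 0.2375 x 0.005320 = 0.001264 mol, which equals the excess n(KOH).
So n(KOH) consumed by the sample = 0.01073 - 0.001264 = 0.009464 mol.
n(C6H8O7) = 0.009464 / 3 = 0.003155 mol.
mass C6H8O7 = 0.003155 x 192.12 = 0.6061 g, so %C6H8O7 = 0.6061/1.0345 x 100 = 58.6%.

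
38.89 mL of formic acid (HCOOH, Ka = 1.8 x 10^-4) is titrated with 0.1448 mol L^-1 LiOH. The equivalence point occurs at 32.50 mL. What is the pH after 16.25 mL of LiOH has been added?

3.74

16.25 mL is exactly half the equivalence volume (32.50/2), i.e. the half-equivalence point.
There, n(HA) = n(A^-), so pH = pKa = -log(1.8 x 10^-4) = 3.74.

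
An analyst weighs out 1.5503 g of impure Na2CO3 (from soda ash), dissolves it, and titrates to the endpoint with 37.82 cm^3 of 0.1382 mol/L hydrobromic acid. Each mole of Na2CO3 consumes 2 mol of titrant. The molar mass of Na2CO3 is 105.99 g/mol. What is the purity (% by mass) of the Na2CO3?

n(HBr) = 0.1382 x 0.03782 = 0.005227 mol.
n(Na2CO3) = 0.005227 / 2 = 0.002613 mol.
mass of Na2CO3 = 0.002613 x 105.99 = 0.2770 g.
% purity = 0.2770 / 1.5503 x 100 = 17.9%.

17.9%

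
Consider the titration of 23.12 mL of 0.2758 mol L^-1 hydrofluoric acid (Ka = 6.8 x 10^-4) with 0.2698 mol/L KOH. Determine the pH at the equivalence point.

n(HF) = 0.2758 x 0.02312 = 0.006376 mol; V(KOH) at equivalence = 0.006376/0.2698 = 0.02363 L.
At equivalence all the acid is converted to F-; total volume = 0.02312 + 0.02363 = 0.04675 L, so [F-] = 0.006376/0.04675 = 0.1364 M.
Kb = Kw/Ka = 1.0e-14 / 6.8 x 10^-4 = 1.47e-11.
[OH^-] = sqrt(Kb x [F-]) = sqrt(1.47e-11 x 0.1364) = 1.42e-6 M.
pOH = 5.85, so pH = 14.00 - 5.85 = 8.15.

8.15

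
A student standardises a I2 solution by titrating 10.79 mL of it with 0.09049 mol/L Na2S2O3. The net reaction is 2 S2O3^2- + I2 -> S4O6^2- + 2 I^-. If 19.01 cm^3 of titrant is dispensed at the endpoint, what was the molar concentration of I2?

n(Na2S2O3) = 0.09049 x 0.01901 = 0.001720 mol.
From the balanced equation, 2 mol Na2S2O3 reacts with 1 mol I2, so n(I2) = 0.001720 x 1/2 = 0.0008601 mol.
[I2] = 0.0008601 / 0.01079 L = 0.0797 M.

0.0797 M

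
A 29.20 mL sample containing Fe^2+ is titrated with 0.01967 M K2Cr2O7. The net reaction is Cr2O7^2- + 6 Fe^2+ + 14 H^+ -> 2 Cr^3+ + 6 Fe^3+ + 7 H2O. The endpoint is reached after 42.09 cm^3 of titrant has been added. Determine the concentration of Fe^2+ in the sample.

n(K2Cr2O7) = 0.01967 x 0.04209 = 0.0008279 mol.
From the balanced equation, 1 mol K2Cr2O7 reacts with 6 mol Fe^2+, so n(Fe^2+) = 0.0008279 x 6/1 = 0.004967 mol.
[Fe^2+] = 0.004967 / 0.02920 L = 0.170 M.

0.170 M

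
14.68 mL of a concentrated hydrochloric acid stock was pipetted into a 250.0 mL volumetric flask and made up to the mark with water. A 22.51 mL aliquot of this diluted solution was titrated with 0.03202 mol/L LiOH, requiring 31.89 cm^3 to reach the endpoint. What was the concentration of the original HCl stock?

n(LiOH) = 0.03202 x 0.03189 = 0.001021 mol.
n(HCl) in the aliquot = 0.001021 mol.
[diluted HCl] = 0.001021 / 0.02251 = 0.04536 M.
Dilution factor = 250.0/14.68 = 17.03, so [stock] = 0.04536 x 17.03 = 0.773 M.

0.773 M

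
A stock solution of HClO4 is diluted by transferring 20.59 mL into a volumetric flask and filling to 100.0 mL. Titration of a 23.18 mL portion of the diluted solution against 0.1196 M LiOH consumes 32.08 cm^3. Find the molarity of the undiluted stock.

n(LiOH) = 0.1196 x 0.03208 = 0.003837 mol.
n(HClO4) in the aliquot = 0.003837 mol.
[diluted HClO4] = 0.003837 / 0.02318 = 0.1655 M.
Dilution factor = 100.0/20.59 = 4.857, so [stock] = 0.1655 x 4.857 = 0.804 M.

0.804 M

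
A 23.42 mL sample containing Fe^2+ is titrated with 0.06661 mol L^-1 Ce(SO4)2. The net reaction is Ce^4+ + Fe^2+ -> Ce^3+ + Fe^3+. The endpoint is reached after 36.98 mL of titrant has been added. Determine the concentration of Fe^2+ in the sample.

n(Ce(SO4)2) = 0.06661 x 0.03698 = 0.002463 mol.
From the balanced equation, 1 mol Ce(SO4)2 reacts with 1 mol Fe^2+, so n(Fe^2+) = 0.002463 x 1/1 = 0.002463 mol.
[Fe^2+] = 0.002463 / 0.02342 L = 0.105 M.

0.105 M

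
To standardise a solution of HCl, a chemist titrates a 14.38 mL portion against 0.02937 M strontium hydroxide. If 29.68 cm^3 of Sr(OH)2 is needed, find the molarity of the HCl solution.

n(Sr(OH)2) delivered = 0.02937 x 0.02968 = 0.0008717 mol.
The reaction is 2 HCl + 1 Sr(OH)2, so n(HCl) = 0.0008717 x 2/1 = 0.001743 mol.
[HCl] = 0.001743 mol / 0.01438 L = 0.121 M.

0.121 M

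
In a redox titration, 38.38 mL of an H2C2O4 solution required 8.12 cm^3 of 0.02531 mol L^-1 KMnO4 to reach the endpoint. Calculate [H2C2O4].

n(KMnO4) = 0.02531 x 0.008120 = 0.0002055 mol.
From the balanced equation, 2 mol KMnO4 reacts with 5 mol H2C2O4, so n(H2C2O4) = 0.0002055 x 5/2 = 0.0005138 mol.
[H2C2O4] = 0.0005138 / 0.03838 L = 0.0134 M.

0.0134 M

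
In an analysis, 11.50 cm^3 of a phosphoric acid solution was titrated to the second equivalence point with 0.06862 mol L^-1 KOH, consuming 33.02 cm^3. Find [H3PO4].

0.0985 M

n(KOH) = 0.06862 x 0.03302 = 0.002266 mol.
At the second equivalence point, 2 mol OH^- react per mol H3PO4, so n(H3PO4) = 0.002266 / 2 = 0.001133 mol.
[H3PO4] = 0.001133 / 0.01150 L = 0.0985 M.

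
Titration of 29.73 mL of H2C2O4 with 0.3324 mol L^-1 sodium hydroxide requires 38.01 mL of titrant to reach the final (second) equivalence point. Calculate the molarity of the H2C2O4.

n(NaOH) = 0.3324 x 0.03801 = 0.01263 mol.
At the final (second) equivalence point, 2 mol OH^- react per mol H2C2O4, so n(H2C2O4) = 0.01263 / 2 = 0.006317 mol.
[H2C2O4] = 0.006317 / 0.02973 L = 0.212 M.

0.212 M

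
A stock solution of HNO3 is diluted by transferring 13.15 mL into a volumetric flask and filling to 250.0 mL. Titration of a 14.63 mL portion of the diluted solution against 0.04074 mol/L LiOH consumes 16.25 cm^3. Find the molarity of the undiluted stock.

n(LiOH) = 0.04074 x 0.01625 = 0.0006620 mol.
n(HNO3) in the aliquot = 0.0006620 mol.
[diluted HNO3] = 0.0006620 / 0.01463 = 0.04525 M.
Dilution factor = 250.0/13.15 = 19.01, so [stock] = 0.04525 x 19.01 = 0.860 M.

0.860 M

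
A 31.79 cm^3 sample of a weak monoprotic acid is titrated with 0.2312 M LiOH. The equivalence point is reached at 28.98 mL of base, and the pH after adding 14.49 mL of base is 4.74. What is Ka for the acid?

1.8 x 10^-5

14.49 mL is half of the equivalence volume, so this is the half-equivalence point where [HA] = [A^-].
At half-equivalence pH = pKa, so pKa = 4.74.
Ka = 10^(-4.74) = 1.8 x 10^-5.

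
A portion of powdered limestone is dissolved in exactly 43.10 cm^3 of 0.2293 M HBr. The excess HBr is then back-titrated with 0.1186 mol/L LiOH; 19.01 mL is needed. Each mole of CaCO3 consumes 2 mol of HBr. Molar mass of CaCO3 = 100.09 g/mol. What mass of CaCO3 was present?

Total n(HBr) added = 0.2293 x 0.04310 = 0.009883 mol.
n(LiOH) used = 0.1186 x 0.01901 = 0.002255 mol, which equals the excess n(HBr).
So n(HBr) consumed by the sample = 0.009883 - 0.002255 = 0.007628 mol.
n(CaCO3) = 0.007628 / 2 = 0.003814 mol.
mass = 0.003814 mol x 100.09 g/mol = 0.382 g.

0.382 g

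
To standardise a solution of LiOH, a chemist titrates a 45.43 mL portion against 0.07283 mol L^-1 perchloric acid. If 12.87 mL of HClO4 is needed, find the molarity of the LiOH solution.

0.0206 M

n(HClO4) delivered = 0.07283 x 0.01287 = 0.0009373 mol.
For a 1:1 reaction, n(LiOH) = 0.0009373 mol.
[LiOH] = 0.0009373 mol / 0.04543 L = 0.0206 M.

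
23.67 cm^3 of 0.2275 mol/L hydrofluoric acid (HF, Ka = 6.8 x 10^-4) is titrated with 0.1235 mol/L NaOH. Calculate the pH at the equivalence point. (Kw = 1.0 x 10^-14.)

n(HF) = 0.2275 x 0.02367 = 0.005385 mol; V(NaOH) at equivalence = 0.005385/0.1235 = 0.04360 L.
At equivalence all the acid is converted to F-; total volume = 0.02367 + 0.04360 = 0.06727 L, so [F-] = 0.005385/0.06727 = 0.08005 M.
Kb = Kw/Ka = 1.0e-14 / 6.8 x 10^-4 = 1.47e-11.
[OH^-] = sqrt(Kb x [F-]) = sqrt(1.47e-11 x 0.08005) = 1.08e-6 M.
pOH = 5.96, so pH = 14.00 - 5.96 = 8.04.

8.04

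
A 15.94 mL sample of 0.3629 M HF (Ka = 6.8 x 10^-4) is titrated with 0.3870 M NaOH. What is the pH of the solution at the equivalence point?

n(HF) = 0.3629 x 0.01594 = 0.005785 mol; V(NaOH) at equivalence = 0.005785/0.3870 = 0.01495 L.
At equivalence all the acid is converted to F-; total volume = 0.01594 + 0.01495 = 0.03089 L, so [F-] = 0.005785/0.03089 = 0.1873 M.
Kb = Kw/Ka = 1.0e-14 / 6.8 x 10^-4 = 1.47e-11.
[OH^-] = sqrt(Kb x [F-]) = sqrt(1.47e-11 x 0.1873) = 1.66e-6 M.
pOH = 5.78, so pH = 14.00 - 5.78 = 8.22.

8.22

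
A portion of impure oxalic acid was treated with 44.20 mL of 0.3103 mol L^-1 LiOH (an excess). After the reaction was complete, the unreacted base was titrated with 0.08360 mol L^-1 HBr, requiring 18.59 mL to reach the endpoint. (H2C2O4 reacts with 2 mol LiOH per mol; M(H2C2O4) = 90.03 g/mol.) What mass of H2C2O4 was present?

0.547 g

Total n(LiOH) added = 0.3103 x 0.04420 = 0.01372 mol.
n(HBr) used = 0.08360 x 0.01859 = 0.001554 mol, which equals the excess n(LiOH).
So n(LiOH) consumed by the sample = 0.01372 - 0.001554 = 0.01216 mol.
n(H2C2O4) = 0.01216 / 2 = 0.006081 mol.
mass = 0.006081 mol x 90.03 g/mol = 0.547 g.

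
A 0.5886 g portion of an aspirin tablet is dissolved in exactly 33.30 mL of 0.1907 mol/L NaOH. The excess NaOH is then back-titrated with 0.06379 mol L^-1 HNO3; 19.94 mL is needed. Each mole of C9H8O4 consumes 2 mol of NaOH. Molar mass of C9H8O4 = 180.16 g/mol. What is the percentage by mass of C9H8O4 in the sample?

77.7%

Total n(NaOH) added = 0.1907 x 0.03330 = 0.006350 mol.
n(HNO3) used = 0.06379 x 0.01994 = 0.001272 mol, which equals the excess n(NaOH).
So n(NaOH) consumed by the sample = 0.006350 - 0.001272 = 0.005078 mol.
n(C9H8O4) = 0.005078 / 2 = 0.002539 mol.
mass C9H8O4 = 0.002539 x 180.16 = 0.4575 g, so %C9H8O4 = 0.4575/0.5886 x 100 = 77.7%.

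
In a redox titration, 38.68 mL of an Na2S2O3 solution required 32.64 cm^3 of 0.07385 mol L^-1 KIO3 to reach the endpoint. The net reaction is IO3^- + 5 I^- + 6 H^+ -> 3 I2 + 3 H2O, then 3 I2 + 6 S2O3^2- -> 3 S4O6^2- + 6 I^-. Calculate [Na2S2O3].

0.374 M

n(KIO3) = 0.07385 x 0.03264 = 0.002410 mol.
From the balanced equation, 1 mol KIO3 reacts with 6 mol Na2S2O3, so n(Na2S2O3) = 0.002410 x 6/1 = 0.01446 mol.
[Na2S2O3] = 0.01446 / 0.03868 L = 0.374 M.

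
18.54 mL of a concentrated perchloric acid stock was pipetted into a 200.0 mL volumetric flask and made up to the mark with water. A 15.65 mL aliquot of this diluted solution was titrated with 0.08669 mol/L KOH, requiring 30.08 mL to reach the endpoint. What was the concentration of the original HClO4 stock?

1.80 M

n(KOH) = 0.08669 x 0.03008 = 0.002608 mol.
n(HClO4) in the aliquot = 0.002608 mol.
[diluted HClO4] = 0.002608 / 0.01565 = 0.1666 M.
Dilution factor = 200.0/18.54 = 10.79, so [stock] = 0.1666 x 10.79 = 1.80 M.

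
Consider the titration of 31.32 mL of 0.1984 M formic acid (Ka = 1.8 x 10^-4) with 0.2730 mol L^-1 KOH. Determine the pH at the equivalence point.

n(HCOOH) = 0.1984 x 0.03132 = 0.006214 mol; V(KOH) at equivalence = 0.006214/0.2730 = 0.02276 L.
At equivalence all the acid is converted to HCOO-; total volume = 0.03132 + 0.02276 = 0.05408 L, so [HCOO-] = 0.006214/0.05408 = 0.1149 M.
Kb = Kw/Ka = 1.0e-14 / 1.8 x 10^-4 = 5.56e-11.
[OH^-] = sqrt(Kb x [HCOO-]) = sqrt(5.56e-11 x 0.1149) = 2.53e-6 M.
pOH = 5.60, so pH = 14.00 - 5.60 = 8.40.

8.40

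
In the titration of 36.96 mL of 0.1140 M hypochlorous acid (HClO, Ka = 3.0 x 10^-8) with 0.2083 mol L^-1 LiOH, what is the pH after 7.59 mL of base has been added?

Initial n(HClO) = 0.1140 x 0.03696 = 0.004213 mol.
n(LiOH) added = 0.2083 x 0.007590 = 0.001581 mol, converting that many moles of HClO to ClO-.
Remaining n(HClO) = 0.002632 mol; n(ClO-) = 0.001581 mol.
By Henderson-Hasselbalch, pH = pKa + log([A^-]/[HA]) = 7.52 + log(0.001581/0.002632) = 7.52 + (-0.22) = 7.30.

7.30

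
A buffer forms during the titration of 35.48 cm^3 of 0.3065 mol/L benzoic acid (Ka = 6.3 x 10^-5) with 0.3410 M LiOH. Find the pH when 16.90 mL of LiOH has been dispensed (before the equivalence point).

Initial n(C6H5COOH) = 0.3065 x 0.03548 = 0.01087 mol.
n(LiOH) added = 0.3410 x 0.01690 = 0.005763 mol, converting that many moles of C6H5COOH to C6H5COO-.
Remaining n(C6H5COOH) = 0.005112 mol; n(C6H5COO-) = 0.005763 mol.
By Henderson-Hasselbalch, pH = pKa + log([A^-]/[HA]) = 4.20 + log(0.005763/0.005112) = 4.20 + (+0.05) = 4.25.

4.25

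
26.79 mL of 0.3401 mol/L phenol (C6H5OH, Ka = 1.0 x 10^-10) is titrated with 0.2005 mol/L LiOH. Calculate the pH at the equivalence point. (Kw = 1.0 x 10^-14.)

n(C6H5OH) = 0.3401 x 0.02679 = 0.009111 mol; V(LiOH) at equivalence = 0.009111/0.2005 = 0.04544 L.
At equivalence all the acid is converted to C6H5O-; total volume = 0.02679 + 0.04544 = 0.07223 L, so [C6H5O-] = 0.009111/0.07223 = 0.1261 M.
Kb = Kw/Ka = 1.0e-14 / 1.0 x 10^-10 = 0.000100.
[OH^-] = sqrt(Kb x [C6H5O-]) = sqrt(0.000100 x 0.1261) = 0.00355 M.
pOH = 2.45, so pH = 14.00 - 2.45 = 11.55.

11.55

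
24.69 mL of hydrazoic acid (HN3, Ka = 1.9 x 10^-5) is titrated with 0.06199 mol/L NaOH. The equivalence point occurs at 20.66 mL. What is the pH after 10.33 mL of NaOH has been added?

10.33 mL is exactly half the equivalence volume (20.66/2), i.e. the half-equivalence point.
There, n(HA) = n(A^-), so pH = pKa = -log(1.9 x 10^-5) = 4.72.

4.72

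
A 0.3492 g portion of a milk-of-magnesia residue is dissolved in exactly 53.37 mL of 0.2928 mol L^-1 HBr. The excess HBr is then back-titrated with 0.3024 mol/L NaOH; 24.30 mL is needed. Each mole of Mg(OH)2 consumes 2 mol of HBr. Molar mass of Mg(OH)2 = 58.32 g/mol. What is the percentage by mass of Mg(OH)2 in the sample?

Total n(HBr) added = 0.2928 x 0.05337 = 0.01563 mol.
n(NaOH) used = 0.3024 x 0.02430 = 0.007348 mol, which equals the excess n(HBr).
So n(HBr) consumed by the sample = 0.01563 - 0.007348 = 0.008278 mol.
n(Mg(OH)2) = 0.008278 / 2 = 0.004139 mol.
mass Mg(OH)2 = 0.004139 x 58.32 = 0.2414 g, so %Mg(OH)2 = 0.2414/0.3492 x 100 = 69.1%.

69.1%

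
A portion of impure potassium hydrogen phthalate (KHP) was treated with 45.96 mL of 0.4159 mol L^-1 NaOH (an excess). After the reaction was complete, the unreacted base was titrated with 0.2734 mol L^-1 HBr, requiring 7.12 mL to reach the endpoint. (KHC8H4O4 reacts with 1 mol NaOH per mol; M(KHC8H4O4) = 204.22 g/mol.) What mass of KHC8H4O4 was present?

Total n(NaOH) added = 0.4159 x 0.04596 = 0.01911 mol.
n(HBr) used = 0.2734 x 0.007120 = 0.001947 mol, which equals the excess n(NaOH).
So n(NaOH) consumed by the sample = 0.01911 - 0.001947 = 0.01717 mol.
n(KHC8H4O4) = 0.01717 / 1 = 0.01717 mol.
mass = 0.01717 mol x 204.22 g/mol = 3.51 g.

3.51 g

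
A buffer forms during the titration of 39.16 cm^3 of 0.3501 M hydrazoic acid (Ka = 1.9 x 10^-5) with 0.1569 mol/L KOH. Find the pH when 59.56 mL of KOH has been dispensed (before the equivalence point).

Initial n(HN3) = 0.3501 x 0.03916 = 0.01371 mol.
n(KOH) added = 0.1569 x 0.05956 = 0.009345 mol, converting that many moles of HN3 to N3-.
Remaining n(HN3) = 0.004365 mol; n(N3-) = 0.009345 mol.
By Henderson-Hasselbalch, pH = pKa + log([A^-]/[HA]) = 4.72 + log(0.009345/0.004365) = 4.72 + (+0.33) = 5.05.

5.05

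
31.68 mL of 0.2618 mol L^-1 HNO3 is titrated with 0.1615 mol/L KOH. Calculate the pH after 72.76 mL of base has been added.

12.52

n(acid) = 0.2618 x 0.03168 = 0.008294 mol; n(KOH) added = 0.1615 x 0.07276 = 0.01175 mol.
Base is in excess by 0.01175 - 0.008294 = 0.003457 mol in a total volume of 0.1044 L.
[OH^-] = 0.003457/0.1044 = 0.03310 M, so pOH = 1.48 and pH = 14.00 - 1.48 = 12.52.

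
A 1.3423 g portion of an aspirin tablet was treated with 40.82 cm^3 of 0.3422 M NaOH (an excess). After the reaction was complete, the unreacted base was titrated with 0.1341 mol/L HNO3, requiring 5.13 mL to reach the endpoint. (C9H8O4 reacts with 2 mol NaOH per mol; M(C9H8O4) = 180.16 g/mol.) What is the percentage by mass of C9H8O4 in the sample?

89.1%

Total n(NaOH) added = 0.3422 x 0.04082 = 0.01397 mol.
n(HNO3) used = 0.1341 x 0.005130 = 0.0006879 mol, which equals the excess n(NaOH).
So n(NaOH) consumed by the sample = 0.01397 - 0.0006879 = 0.01328 mol.
n(C9H8O4) = 0.01328 / 2 = 0.006640 mol.
mass C9H8O4 = 0.006640 x 180.16 = 1.196 g, so %C9H8O4 = 1.196/1.3423 x 100 = 89.1%.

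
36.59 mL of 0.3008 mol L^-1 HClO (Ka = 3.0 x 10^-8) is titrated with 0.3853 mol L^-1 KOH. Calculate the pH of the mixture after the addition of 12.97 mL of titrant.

7.44

Initial n(HClO) = 0.3008 x 0.03659 = 0.01101 mol.
n(KOH) added = 0.3853 x 0.01297 = 0.004997 mol, converting that many moles of HClO to ClO-.
Remaining n(HClO) = 0.006009 mol; n(ClO-) = 0.004997 mol.
By Henderson-Hasselbalch, pH = pKa + log([A^-]/[HA]) = 7.52 + log(0.004997/0.006009) = 7.52 + (-0.08) = 7.44.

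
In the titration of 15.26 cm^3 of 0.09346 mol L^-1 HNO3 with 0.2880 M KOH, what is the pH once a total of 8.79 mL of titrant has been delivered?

12.66

n(acid) = 0.09346 x 0.01526 = 0.001426 mol; n(KOH) added = 0.2880 x 0.008790 = 0.002532 mol.
Base is in excess by 0.002532 - 0.001426 = 0.001105 mol in a total volume of 0.02405 L.
[OH^-] = 0.001105/0.02405 = 0.04596 M, so pOH = 1.34 and pH = 14.00 - 1.34 = 12.66.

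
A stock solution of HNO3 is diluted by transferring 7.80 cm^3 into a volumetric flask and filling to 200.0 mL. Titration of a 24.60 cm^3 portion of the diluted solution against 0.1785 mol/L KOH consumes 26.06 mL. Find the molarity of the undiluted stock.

n(KOH) = 0.1785 x 0.02606 = 0.004652 mol.
n(HNO3) in the aliquot = 0.004652 mol.
[diluted HNO3] = 0.004652 / 0.02460 = 0.1891 M.
Dilution factor = 200.0/7.800 = 25.64, so [stock] = 0.1891 x 25.64 = 4.85 M.

4.85 M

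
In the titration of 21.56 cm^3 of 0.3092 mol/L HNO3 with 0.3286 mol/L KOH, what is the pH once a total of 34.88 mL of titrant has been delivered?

n(acid) = 0.3092 x 0.02156 = 0.006666 mol; n(KOH) added = 0.3286 x 0.03488 = 0.01146 mol.
Base is in excess by 0.01146 - 0.006666 = 0.004795 mol in a total volume of 0.05644 L.
[OH^-] = 0.004795/0.05644 = 0.08496 M, so pOH = 1.07 and pH = 14.00 - 1.07 = 12.93.

12.93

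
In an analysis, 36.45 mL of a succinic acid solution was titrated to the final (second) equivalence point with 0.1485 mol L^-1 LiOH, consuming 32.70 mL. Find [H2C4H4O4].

n(LiOH) = 0.1485 x 0.03270 = 0.004856 mol.
At the final (second) equivalence point, 2 mol OH^- react per mol H2C4H4O4, so n(H2C4H4O4) = 0.004856 / 2 = 0.002428 mol.
[H2C4H4O4] = 0.002428 / 0.03645 L = 0.0666 M.

0.0666 M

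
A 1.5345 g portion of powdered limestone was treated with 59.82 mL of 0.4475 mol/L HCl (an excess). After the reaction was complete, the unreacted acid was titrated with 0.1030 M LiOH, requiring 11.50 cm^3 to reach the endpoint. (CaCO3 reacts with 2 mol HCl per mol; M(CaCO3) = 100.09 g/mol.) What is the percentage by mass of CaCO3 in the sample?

83.4%

Total n(HCl) added = 0.4475 x 0.05982 = 0.02677 mol.
n(LiOH) used = 0.1030 x 0.01150 = 0.001184 mol, which equals the excess n(HCl).
So n(HCl) consumed by the sample = 0.02677 - 0.001184 = 0.02558 mol.
n(CaCO3) = 0.02558 / 2 = 0.01279 mol.
mass CaCO3 = 0.01279 x 100.09 = 1.280 g, so %CaCO3 = 1.280/1.5345 x 100 = 83.4%.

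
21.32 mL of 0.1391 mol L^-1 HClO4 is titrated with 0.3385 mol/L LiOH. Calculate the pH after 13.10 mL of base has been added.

12.63

n(acid) = 0.1391 x 0.02132 = 0.002966 mol; n(LiOH) added = 0.3385 x 0.01310 = 0.004434 mol.
Base is in excess by 0.004434 - 0.002966 = 0.001469 mol in a total volume of 0.03442 L.
[OH^-] = 0.001469/0.03442 = 0.04267 M, so pOH = 1.37 and pH = 14.00 - 1.37 = 12.63.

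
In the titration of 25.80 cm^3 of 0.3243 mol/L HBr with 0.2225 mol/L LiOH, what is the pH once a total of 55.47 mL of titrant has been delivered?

n(acid) = 0.3243 x 0.02580 = 0.008367 mol; n(LiOH) added = 0.2225 x 0.05547 = 0.01234 mol.
Base is in excess by 0.01234 - 0.008367 = 0.003975 mol in a total volume of 0.08127 L.
[OH^-] = 0.003975/0.08127 = 0.04891 M, so pOH = 1.31 and pH = 14.00 - 1.31 = 12.69.

12.69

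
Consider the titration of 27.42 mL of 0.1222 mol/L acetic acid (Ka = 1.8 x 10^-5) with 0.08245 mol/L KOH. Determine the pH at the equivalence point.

8.72

n(CH3COOH) = 0.1222 x 0.02742 = 0.003351 mol; V(KOH) at equivalence = 0.003351/0.08245 = 0.04064 L.
At equivalence all the acid is converted to CH3COO-; total volume = 0.02742 + 0.04064 = 0.06806 L, so [CH3COO-] = 0.003351/0.06806 = 0.04923 M.
Kb = Kw/Ka = 1.0e-14 / 1.8 x 10^-5 = 5.56e-10.
[OH^-] = sqrt(Kb x [CH3COO-]) = sqrt(5.56e-10 x 0.04923) = 5.23e-6 M.
pOH = 5.28, so pH = 14.00 - 5.28 = 8.72.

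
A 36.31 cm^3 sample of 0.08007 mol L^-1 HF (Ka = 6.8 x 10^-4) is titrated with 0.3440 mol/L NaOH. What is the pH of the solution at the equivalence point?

n(HF) = 0.08007 x 0.03631 = 0.002907 mol; V(NaOH) at equivalence = 0.002907/0.3440 = 0.008452 L.
At equivalence all the acid is converted to F-; total volume = 0.03631 + 0.008452 = 0.04476 L, so [F-] = 0.002907/0.04476 = 0.06495 M.
Kb = Kw/Ka = 1.0e-14 / 6.8 x 10^-4 = 1.47e-11.
[OH^-] = sqrt(Kb x [F-]) = sqrt(1.47e-11 x 0.06495) = 9.77e-7 M.
pOH = 6.01, so pH = 14.00 - 6.01 = 7.99.

7.99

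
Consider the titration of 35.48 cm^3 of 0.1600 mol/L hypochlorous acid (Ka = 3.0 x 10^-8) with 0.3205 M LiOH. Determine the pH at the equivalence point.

n(HClO) = 0.1600 x 0.03548 = 0.005677 mol; V(LiOH) at equivalence = 0.005677/0.3205 = 0.01771 L.
At equivalence all the acid is converted to ClO-; total volume = 0.03548 + 0.01771 = 0.05319 L, so [ClO-] = 0.005677/0.05319 = 0.1067 M.
Kb = Kw/Ka = 1.0e-14 / 3.0 x 10^-8 = 3.33e-7.
[OH^-] = sqrt(Kb x [ClO-]) = sqrt(3.33e-7 x 0.1067) = 0.000189 M.
pOH = 3.72, so pH = 14.00 - 3.72 = 10.28.

10.28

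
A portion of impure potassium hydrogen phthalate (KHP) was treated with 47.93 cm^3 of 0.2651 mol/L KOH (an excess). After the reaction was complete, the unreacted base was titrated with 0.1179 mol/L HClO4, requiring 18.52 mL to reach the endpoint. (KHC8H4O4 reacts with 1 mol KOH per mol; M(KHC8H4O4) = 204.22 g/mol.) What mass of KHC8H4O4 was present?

2.15 g

Total n(KOH) added = 0.2651 x 0.04793 = 0.01271 mol.
n(HClO4) used = 0.1179 x 0.01852 = 0.002184 mol, which equals the excess n(KOH).
So n(KOH) consumed by the sample = 0.01271 - 0.002184 = 0.01052 mol.
n(KHC8H4O4) = 0.01052 / 1 = 0.01052 mol.
mass = 0.01052 mol x 204.22 g/mol = 2.15 g.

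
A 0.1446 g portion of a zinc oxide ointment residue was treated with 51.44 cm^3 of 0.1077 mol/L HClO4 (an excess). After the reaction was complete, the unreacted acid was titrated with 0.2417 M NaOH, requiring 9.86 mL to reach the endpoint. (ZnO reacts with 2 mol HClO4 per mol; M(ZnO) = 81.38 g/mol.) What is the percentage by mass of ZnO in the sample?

88.8%

Total n(HClO4) added = 0.1077 x 0.05144 = 0.005540 mol.
n(NaOH) used = 0.2417 x 0.009860 = 0.002383 mol, which equals the excess n(HClO4).
So n(HClO4) consumed by the sample = 0.005540 - 0.002383 = 0.003157 mol.
n(ZnO) = 0.003157 / 2 = 0.001578 mol.
mass ZnO = 0.001578 x 81.38 = 0.1285 g, so %ZnO = 0.1285/0.1446 x 100 = 88.8%.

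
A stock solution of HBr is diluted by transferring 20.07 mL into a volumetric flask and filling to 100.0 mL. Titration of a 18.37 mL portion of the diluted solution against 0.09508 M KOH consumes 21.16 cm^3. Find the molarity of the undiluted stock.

0.546 M

n(KOH) = 0.09508 x 0.02116 = 0.002012 mol.
n(HBr) in the aliquot = 0.002012 mol.
[diluted HBr] = 0.002012 / 0.01837 = 0.1095 M.
Dilution factor = 100.0/20.07 = 4.983, so [stock] = 0.1095 x 4.983 = 0.546 M.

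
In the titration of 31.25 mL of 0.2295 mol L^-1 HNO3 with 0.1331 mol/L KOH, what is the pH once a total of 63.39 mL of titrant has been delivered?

12.13

n(acid) = 0.2295 x 0.03125 = 0.007172 mol; n(KOH) added = 0.1331 x 0.06339 = 0.008437 mol.
Base is in excess by 0.008437 - 0.007172 = 0.001265 mol in a total volume of 0.09464 L.
[OH^-] = 0.001265/0.09464 = 0.01337 M, so pOH = 1.87 and pH = 14.00 - 1.87 = 12.13.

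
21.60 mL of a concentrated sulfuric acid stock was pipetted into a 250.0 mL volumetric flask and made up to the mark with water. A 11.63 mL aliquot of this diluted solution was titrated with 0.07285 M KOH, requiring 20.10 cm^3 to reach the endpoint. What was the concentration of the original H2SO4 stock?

n(KOH) = 0.07285 x 0.02010 = 0.001464 mol.
n(H2SO4) in the aliquot = 0.001464 x 1/2 = 0.0007321 mol.
[diluted H2SO4] = 0.0007321 / 0.01163 = 0.06295 M.
Dilution factor = 250.0/21.60 = 11.57, so [stock] = 0.06295 x 11.57 = 0.729 M.

0.729 M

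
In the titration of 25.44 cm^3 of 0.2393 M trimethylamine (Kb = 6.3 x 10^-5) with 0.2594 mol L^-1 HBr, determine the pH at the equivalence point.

n((CH3)3N) = 0.2393 x 0.02544 = 0.006088 mol; V(HBr) at equivalence = 0.006088/0.2594 = 0.02347 L.
At equivalence the base is fully converted to (CH3)3NH+; total volume = 0.04891 L, so [(CH3)3NH+] = 0.006088/0.04891 = 0.1245 M.
Ka((CH3)3NH+) = Kw/Kb = 1.0e-14 / 6.3 x 10^-5 = 1.59e-10.
[H^+] = sqrt(Ka x [(CH3)3NH+]) = sqrt(1.59e-10 x 0.1245) = 4.44e-6 M.
pH = -log(4.44e-6) = 5.35.

5.35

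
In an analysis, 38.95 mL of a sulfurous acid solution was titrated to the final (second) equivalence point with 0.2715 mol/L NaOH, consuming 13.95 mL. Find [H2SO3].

0.0486 M

n(NaOH) = 0.2715 x 0.01395 = 0.003787 mol.
At the final (second) equivalence point, 2 mol OH^- react per mol H2SO3, so n(H2SO3) = 0.003787 / 2 = 0.001894 mol.
[H2SO3] = 0.001894 / 0.03895 L = 0.0486 M.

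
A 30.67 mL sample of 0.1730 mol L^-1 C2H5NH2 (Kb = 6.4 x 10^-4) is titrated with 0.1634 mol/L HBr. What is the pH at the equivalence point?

5.94

n(C2H5NH2) = 0.1730 x 0.03067 = 0.005306 mol; V(HBr) at equivalence = 0.005306/0.1634 = 0.03247 L.
At equivalence the base is fully converted to C2H5NH3+; total volume = 0.06314 L, so [C2H5NH3+] = 0.005306/0.06314 = 0.08403 M.
Ka(C2H5NH3+) = Kw/Kb = 1.0e-14 / 6.4 x 10^-4 = 1.56e-11.
[H^+] = sqrt(Ka x [C2H5NH3+]) = sqrt(1.56e-11 x 0.08403) = 1.15e-6 M.
pH = -log(1.15e-6) = 5.94.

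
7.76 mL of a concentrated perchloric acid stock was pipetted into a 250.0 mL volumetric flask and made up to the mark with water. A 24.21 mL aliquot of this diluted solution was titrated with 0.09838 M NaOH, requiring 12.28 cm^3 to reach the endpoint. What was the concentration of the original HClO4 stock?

1.61 M

n(NaOH) = 0.09838 x 0.01228 = 0.001208 mol.
n(HClO4) in the aliquot = 0.001208 mol.
[diluted HClO4] = 0.001208 / 0.02421 = 0.04990 M.
Dilution factor = 250.0/7.760 = 32.22, so [stock] = 0.04990 x 32.22 = 1.61 M.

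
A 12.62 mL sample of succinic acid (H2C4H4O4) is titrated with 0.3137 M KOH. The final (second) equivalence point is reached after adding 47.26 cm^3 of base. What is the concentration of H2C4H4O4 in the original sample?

n(KOH) = 0.3137 x 0.04726 = 0.01483 mol.
At the final (second) equivalence point, 2 mol OH^- react per mol H2C4H4O4, so n(H2C4H4O4) = 0.01483 / 2 = 0.007413 mol.
[H2C4H4O4] = 0.007413 / 0.01262 L = 0.587 M.

0.587 M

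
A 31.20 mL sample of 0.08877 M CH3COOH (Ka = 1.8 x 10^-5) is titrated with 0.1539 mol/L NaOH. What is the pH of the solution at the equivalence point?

8.75

n(CH3COOH) = 0.08877 x 0.03120 = 0.002770 mol; V(NaOH) at equivalence = 0.002770/0.1539 = 0.01800 L.
At equivalence all the acid is converted to CH3COO-; total volume = 0.03120 + 0.01800 = 0.04920 L, so [CH3COO-] = 0.002770/0.04920 = 0.05630 M.
Kb = Kw/Ka = 1.0e-14 / 1.8 x 10^-5 = 5.56e-10.
[OH^-] = sqrt(Kb x [CH3COO-]) = sqrt(5.56e-10 x 0.05630) = 5.59e-6 M.
pOH = 5.25, so pH = 14.00 - 5.25 = 8.75.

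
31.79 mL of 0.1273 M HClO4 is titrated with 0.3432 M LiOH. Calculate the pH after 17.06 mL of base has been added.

12.57

n(acid) = 0.1273 x 0.03179 = 0.004047 mol; n(LiOH) added = 0.3432 x 0.01706 = 0.005855 mol.
Base is in excess by 0.005855 - 0.004047 = 0.001808 mol in a total volume of 0.04885 L.
[OH^-] = 0.001808/0.04885 = 0.03701 M, so pOH = 1.43 and pH = 14.00 - 1.43 = 12.57.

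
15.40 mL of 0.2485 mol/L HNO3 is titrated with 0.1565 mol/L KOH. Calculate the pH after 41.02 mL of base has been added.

12.66

n(acid) = 0.2485 x 0.01540 = 0.003827 mol; n(KOH) added = 0.1565 x 0.04102 = 0.006420 mol.
Base is in excess by 0.006420 - 0.003827 = 0.002593 mol in a total volume of 0.05642 L.
[OH^-] = 0.002593/0.05642 = 0.04595 M, so pOH = 1.34 and pH = 14.00 - 1.34 = 12.66.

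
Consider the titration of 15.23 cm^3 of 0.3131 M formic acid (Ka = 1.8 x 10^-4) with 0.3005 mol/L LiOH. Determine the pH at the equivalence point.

8.47

n(HCOOH) = 0.3131 x 0.01523 = 0.004769 mol; V(LiOH) at equivalence = 0.004769/0.3005 = 0.01587 L.
At equivalence all the acid is converted to HCOO-; total volume = 0.01523 + 0.01587 = 0.03110 L, so [HCOO-] = 0.004769/0.03110 = 0.1533 M.
Kb = Kw/Ka = 1.0e-14 / 1.8 x 10^-4 = 5.56e-11.
[OH^-] = sqrt(Kb x [HCOO-]) = sqrt(5.56e-11 x 0.1533) = 2.92e-6 M.
pOH = 5.53, so pH = 14.00 - 5.53 = 8.47.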